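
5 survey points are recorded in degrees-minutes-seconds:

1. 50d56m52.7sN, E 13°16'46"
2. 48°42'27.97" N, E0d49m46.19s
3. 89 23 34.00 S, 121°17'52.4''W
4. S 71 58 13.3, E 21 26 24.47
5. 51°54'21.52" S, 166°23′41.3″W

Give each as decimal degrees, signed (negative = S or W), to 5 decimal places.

1. 50.94797, 13.27944
2. 48.70777, 0.82950
3. -89.39278, -121.29789
4. -71.97036, 21.44013
5. -51.90598, -166.39481

Point 1:
  Latitude: 50° + 56/60 + 52.7/3600 = 50 + 0.933333 + 0.014639 = 50.947972
  N ⇒ keep positive
  Longitude: 13° + 16/60 + 46/3600 = 13 + 0.266667 + 0.012778 = 13.279444
  E → positive
Point 2:
  φ: 48 + 42/60 + 27.97/3600 = 48.707769
  N ⇒ keep positive
  λ: 0 + 49/60 + 46.19/3600 = 0.829497
  E → positive
Point 3:
  φ: 23′ + 34″ = 23.56667′; 89 + 23.56667/60 = 89.392778
  S → negative
  Longitude: 121 + 17/60 + 52.4/3600 = 121.297889
  W ⇒ negate
Point 4:
  Latitude: 71 + 58/60 + 13.3/3600 = 71.970361
  S → negative
  Longitude: 21 + 26/60 + 24.47/3600 = 21.440131
  E ⇒ keep positive
Point 5:
  φ: 54′ + 21.52″ = 54.35867′; 51 + 54.35867/60 = 51.905978
  S ⇒ negate
  Lon: 166 + 23/60 + 41.3/3600 = 166.394806
  W → negative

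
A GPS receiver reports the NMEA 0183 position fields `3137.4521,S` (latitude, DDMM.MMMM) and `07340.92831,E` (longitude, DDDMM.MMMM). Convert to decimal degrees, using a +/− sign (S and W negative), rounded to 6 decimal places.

-31.624202, 73.682139

Lat: split at 2 digits → 31° and 37.4521′; 31 + 37.4521/60 = 31.6242017
hemisphere S, so the sign is −
Lon: split at 3 digits → 073° and 40.92831′; 73 + 40.92831/60 = 73.6821385
E → positive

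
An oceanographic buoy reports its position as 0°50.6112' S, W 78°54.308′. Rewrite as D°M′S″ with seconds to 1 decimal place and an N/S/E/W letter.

Lat: 50.61120′ → 50′ and 0.61120 × 60 = 36.672″
Longitude: fractional minutes 0.30800 × 60 = 18.480″

0°50′36.7″ S, 78°54′18.5″ W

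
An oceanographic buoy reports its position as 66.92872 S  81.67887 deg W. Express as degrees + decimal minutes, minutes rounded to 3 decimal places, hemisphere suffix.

66° 55.723′ S, 81° 40.732′ W

Lat: fractional part 0.928720 → 55.72320 minutes
λ: minutes = (81.678870 − 81) × 60 = 40.73220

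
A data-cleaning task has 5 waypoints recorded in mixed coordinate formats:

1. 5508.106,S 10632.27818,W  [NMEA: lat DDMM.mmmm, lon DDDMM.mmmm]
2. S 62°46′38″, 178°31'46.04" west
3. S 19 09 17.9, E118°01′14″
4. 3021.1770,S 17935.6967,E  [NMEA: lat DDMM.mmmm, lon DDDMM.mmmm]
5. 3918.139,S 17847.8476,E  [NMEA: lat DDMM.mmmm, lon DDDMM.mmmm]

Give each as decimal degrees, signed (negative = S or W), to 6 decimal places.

Point 1:
  Lat: degrees = first 2 digits = 55, minutes = 8.106; 55 + 8.106/60 = 55.1351000
  S → negative
  Longitude: split at 3 digits → 106° and 32.27818′; 106 + 32.27818/60 = 106.5379697
  W → negative
Point 2:
  Lat: 46′ + 38″ = 46.63333′; 62 + 46.63333/60 = 62.7772222
  S ⇒ negate
  Longitude: 31′ + 46.04″ = 31.76733′; 178 + 31.76733/60 = 178.5294556
  hemisphere W, so the sign is −
Point 3:
  φ: 9′ + 17.9″ = 9.29833′; 19 + 9.29833/60 = 19.1549722
  S → negative
  Lon: 118° + 1/60 + 14/3600 = 118 + 0.016667 + 0.003889 = 118.0205556
  E ⇒ keep positive
Point 4:
  φ: split at 2 digits → 30° and 21.177′; 30 + 21.177/60 = 30.3529500
  S → negative
  Longitude: split at 3 digits → 179° and 35.6967′; 179 + 35.6967/60 = 179.5949450
  E ⇒ keep positive
Point 5:
  φ: split at 2 digits → 39° and 18.139′; 39 + 18.139/60 = 39.3023167
  hemisphere S, so the sign is −
  Longitude: split at 3 digits → 178° and 47.8476′; 178 + 47.8476/60 = 178.7974600
  E ⇒ keep positive

1. -55.135100, -106.537970
2. -62.777222, -178.529456
3. -19.154972, 118.020556
4. -30.352950, 179.594945
5. -39.302317, 178.797460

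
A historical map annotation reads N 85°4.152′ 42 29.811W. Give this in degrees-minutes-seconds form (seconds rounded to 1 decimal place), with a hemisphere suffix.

Latitude: 4.15200′ → 4′ and 0.15200 × 60 = 9.120″
Lon: 29.81100′ → 29′ and 0.81100 × 60 = 48.660″

85°04′9.1″ N, 42°29′48.7″ W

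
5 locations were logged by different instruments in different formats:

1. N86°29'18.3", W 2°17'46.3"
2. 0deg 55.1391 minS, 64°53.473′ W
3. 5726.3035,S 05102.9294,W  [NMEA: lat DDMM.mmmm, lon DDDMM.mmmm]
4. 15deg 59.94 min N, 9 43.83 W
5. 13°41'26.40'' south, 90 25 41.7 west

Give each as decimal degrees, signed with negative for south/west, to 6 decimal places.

1. 86.488417, -2.296194
2. -0.918985, -64.891217
3. -57.438392, -51.048823
4. 15.999000, -9.730500
5. -13.690667, -90.428250

Point 1:
  Latitude: 29′ + 18.3″ = 29.30500′; 86 + 29.30500/60 = 86.4884167
  N ⇒ keep positive
  Longitude: 2 + 17/60 + 46.3/3600 = 2.2961944
  W ⇒ negate
Point 2:
  φ: 55.1391′ = 0.918985°; total 0.9189850
  S ⇒ negate
  Longitude: 64 + 53.473/60 = 64.8912167
  W → negative
Point 3:
  Lat: degrees = first 2 digits = 57, minutes = 26.3035; 57 + 26.3035/60 = 57.4383917
  hemisphere S, so the sign is −
  Longitude: degrees = first 3 digits = 51, minutes = 2.9294; 51 + 2.9294/60 = 51.0488233
  hemisphere W, so the sign is −
Point 4:
  φ: 59.94′ = 0.999000°; total 15.9990000
  N ⇒ keep positive
  λ: 9 + 43.83/60 = 9.7305000
  hemisphere W, so the sign is −
Point 5:
  Lat: 13 + 41/60 + 26.4/3600 = 13.6906667
  S → negative
  λ: 90 + 25/60 + 41.7/3600 = 90.4282500
  W ⇒ negate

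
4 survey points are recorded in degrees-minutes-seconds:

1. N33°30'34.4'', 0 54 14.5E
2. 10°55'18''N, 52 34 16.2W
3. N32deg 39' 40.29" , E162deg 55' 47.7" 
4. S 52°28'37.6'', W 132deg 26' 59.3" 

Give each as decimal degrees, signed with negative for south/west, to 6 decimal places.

Point 1:
  Lat: 33 + 30/60 + 34.4/3600 = 33.5095556
  N → positive
  Lon: 0 + 54/60 + 14.5/3600 = 0.9040278
  E → positive
Point 2:
  φ: 55′ + 18″ = 55.30000′; 10 + 55.30000/60 = 10.9216667
  N → positive
  λ: 34′ + 16.2″ = 34.27000′; 52 + 34.27000/60 = 52.5711667
  hemisphere W, so the sign is −
Point 3:
  Latitude: 39′ + 40.29″ = 39.67150′; 32 + 39.67150/60 = 32.6611917
  N ⇒ keep positive
  λ: 55′ + 47.7″ = 55.79500′; 162 + 55.79500/60 = 162.9299167
  E → positive
Point 4:
  Latitude: 52 + 28/60 + 37.6/3600 = 52.4771111
  S ⇒ negate
  Lon: 132 + 26/60 + 59.3/3600 = 132.4498056
  W → negative

1. 33.509556, 0.904028
2. 10.921667, -52.571167
3. 32.661192, 162.929917
4. -52.477111, -132.449806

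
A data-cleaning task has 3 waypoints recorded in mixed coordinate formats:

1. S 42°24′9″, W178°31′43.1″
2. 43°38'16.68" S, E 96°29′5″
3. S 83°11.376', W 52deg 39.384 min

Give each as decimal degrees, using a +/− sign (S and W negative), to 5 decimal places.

Point 1:
  φ: 42° + 24/60 + 9/3600 = 42 + 0.400000 + 0.002500 = 42.402500
  hemisphere S, so the sign is −
  Lon: 178 + 31/60 + 43.1/3600 = 178.528639
  W → negative
Point 2:
  Latitude: 38′ + 16.68″ = 38.27800′; 43 + 38.27800/60 = 43.637967
  S ⇒ negate
  λ: 96° + 29/60 + 5/3600 = 96 + 0.483333 + 0.001389 = 96.484722
  E ⇒ keep positive
Point 3:
  Latitude: 83 + 11.376/60 = 83.189600
  hemisphere S, so the sign is −
  λ: 39.384′ = 0.656400°; total 52.656400
  W ⇒ negate

1. -42.40250, -178.52864
2. -43.63797, 96.48472
3. -83.18960, -52.65640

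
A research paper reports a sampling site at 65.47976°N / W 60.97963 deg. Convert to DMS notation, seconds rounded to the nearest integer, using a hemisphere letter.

65°28′47″ N, 60°58′47″ W

Latitude: whole degrees 65; 28.78560′ → 28′ and 47.14″
Lon: 0.979630 × 60 = 58.77780′ → 58′, remainder × 60 = 46.67″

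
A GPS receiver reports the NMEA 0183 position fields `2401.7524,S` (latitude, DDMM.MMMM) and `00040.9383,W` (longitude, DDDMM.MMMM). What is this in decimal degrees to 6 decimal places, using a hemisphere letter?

Lat: degrees = first 2 digits = 24, minutes = 1.7524; 24 + 1.7524/60 = 24.0292067
λ: split at 3 digits → 000° and 40.9383′; 0 + 40.9383/60 = 0.6823050

24.029207° S, 0.682305° W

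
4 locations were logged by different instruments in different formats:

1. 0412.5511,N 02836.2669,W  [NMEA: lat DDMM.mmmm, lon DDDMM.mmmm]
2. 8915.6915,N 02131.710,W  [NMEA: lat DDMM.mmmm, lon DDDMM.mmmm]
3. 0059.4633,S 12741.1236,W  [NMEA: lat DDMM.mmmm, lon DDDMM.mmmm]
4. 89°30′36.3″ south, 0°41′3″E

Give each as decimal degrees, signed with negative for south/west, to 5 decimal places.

1. 4.20919, -28.60445
2. 89.26153, -21.52850
3. -0.99106, -127.68539
4. -89.51008, 0.68417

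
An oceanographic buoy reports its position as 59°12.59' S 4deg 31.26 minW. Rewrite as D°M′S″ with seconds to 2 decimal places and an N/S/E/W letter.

Lat: 12.59000′ → 12′ and 0.59000 × 60 = 35.4000″
λ: fractional minutes 0.26000 × 60 = 15.6000″

59°12′35.40″ S, 4°31′15.60″ W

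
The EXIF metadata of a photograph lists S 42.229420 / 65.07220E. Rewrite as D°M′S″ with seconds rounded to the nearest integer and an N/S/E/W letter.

42°13′46″ S, 65°04′20″ E

Latitude: whole degrees 42; 13.76520′ → 13′ and 45.91″
λ: 0.072200 × 60 = 4.33200′ → 4′, remainder × 60 = 19.92″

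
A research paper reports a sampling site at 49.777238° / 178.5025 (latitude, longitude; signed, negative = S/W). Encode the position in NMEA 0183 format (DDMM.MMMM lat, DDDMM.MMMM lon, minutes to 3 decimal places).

4946.634,N / 17830.150,E

Lat: minutes = (49.777238 − 49) × 60 = 46.63428
λ: 178° + 0.502500 × 60 = 178° 30.15000′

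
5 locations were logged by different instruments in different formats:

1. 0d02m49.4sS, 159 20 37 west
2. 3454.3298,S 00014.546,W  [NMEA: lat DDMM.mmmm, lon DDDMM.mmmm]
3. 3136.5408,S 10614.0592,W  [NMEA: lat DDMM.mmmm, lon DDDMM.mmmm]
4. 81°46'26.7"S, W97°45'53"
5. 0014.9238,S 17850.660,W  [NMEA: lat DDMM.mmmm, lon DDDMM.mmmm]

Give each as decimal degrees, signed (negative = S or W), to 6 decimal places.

1. -0.047056, -159.343611
2. -34.905497, -0.242433
3. -31.609013, -106.234320
4. -81.774083, -97.764722
5. -0.248730, -178.844333

Point 1:
  Lat: 0° + 2/60 + 49.4/3600 = 0 + 0.033333 + 0.013722 = 0.0470556
  hemisphere S, so the sign is −
  λ: 159° + 20/60 + 37/3600 = 159 + 0.333333 + 0.010278 = 159.3436111
  W ⇒ negate
Point 2:
  φ: split at 2 digits → 34° and 54.3298′; 34 + 54.3298/60 = 34.9054967
  hemisphere S, so the sign is −
  Longitude: split at 3 digits → 000° and 14.546′; 0 + 14.546/60 = 0.2424333
  W ⇒ negate
Point 3:
  Lat: degrees = first 2 digits = 31, minutes = 36.5408; 31 + 36.5408/60 = 31.6090133
  hemisphere S, so the sign is −
  Longitude: degrees = first 3 digits = 106, minutes = 14.0592; 106 + 14.0592/60 = 106.2343200
  W ⇒ negate
Point 4:
  Latitude: 46′ + 26.7″ = 46.44500′; 81 + 46.44500/60 = 81.7740833
  S ⇒ negate
  Longitude: 97 + 45/60 + 53/3600 = 97.7647222
  W ⇒ negate
Point 5:
  Lat: split at 2 digits → 00° and 14.9238′; 0 + 14.9238/60 = 0.2487300
  hemisphere S, so the sign is −
  Lon: degrees = first 3 digits = 178, minutes = 50.66; 178 + 50.66/60 = 178.8443333
  hemisphere W, so the sign is −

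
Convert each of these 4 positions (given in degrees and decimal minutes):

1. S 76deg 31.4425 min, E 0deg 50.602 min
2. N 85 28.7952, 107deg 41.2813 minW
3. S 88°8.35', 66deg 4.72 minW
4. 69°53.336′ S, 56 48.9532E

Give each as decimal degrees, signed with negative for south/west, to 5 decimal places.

1. -76.52404, 0.84337
2. 85.47992, -107.68802
3. -88.13917, -66.07867
4. -69.88893, 56.81589

Point 1:
  Latitude: 76 + 31.4425/60 = 76.524042
  hemisphere S, so the sign is −
  Lon: 50.602′ = 0.843367°; total 0.843367
  E ⇒ keep positive
Point 2:
  Lat: 28.7952′ = 0.479920°; total 85.479920
  N ⇒ keep positive
  Longitude: 41.2813′ = 0.688022°; total 107.688022
  hemisphere W, so the sign is −
Point 3:
  Latitude: 8.35′ = 0.139167°; total 88.139167
  S → negative
  Longitude: 4.72′ = 0.078667°; total 66.078667
  hemisphere W, so the sign is −
Point 4:
  φ: 69 + 53.336/60 = 69.888933
  S → negative
  λ: 56 + 48.9532/60 = 56.815887
  E → positive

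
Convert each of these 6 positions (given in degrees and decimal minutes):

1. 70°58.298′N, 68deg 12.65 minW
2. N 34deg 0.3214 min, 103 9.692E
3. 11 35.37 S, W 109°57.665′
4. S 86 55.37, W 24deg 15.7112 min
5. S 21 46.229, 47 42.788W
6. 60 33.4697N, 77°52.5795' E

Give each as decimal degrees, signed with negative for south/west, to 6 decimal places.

1. 70.971633, -68.210833
2. 34.005357, 103.161533
3. -11.589500, -109.961083
4. -86.922833, -24.261853
5. -21.770483, -47.713133
6. 60.557828, 77.876325

Point 1:
  φ: 58.298′ = 0.971633°; total 70.9716333
  N → positive
  Lon: 68 + 12.65/60 = 68.2108333
  W → negative
Point 2:
  Latitude: 0.3214′ = 0.005357°; total 34.0053567
  N → positive
  Longitude: 9.692′ = 0.161533°; total 103.1615333
  E ⇒ keep positive
Point 3:
  φ: 11 + 35.37/60 = 11.5895000
  S ⇒ negate
  Longitude: 109 + 57.665/60 = 109.9610833
  W ⇒ negate
Point 4:
  Lat: 55.37′ = 0.922833°; total 86.9228333
  hemisphere S, so the sign is −
  λ: 24 + 15.7112/60 = 24.2618533
  hemisphere W, so the sign is −
Point 5:
  Latitude: 46.229′ = 0.770483°; total 21.7704833
  S ⇒ negate
  λ: 42.788′ = 0.713133°; total 47.7131333
  hemisphere W, so the sign is −
Point 6:
  Lat: 33.4697′ = 0.557828°; total 60.5578283
  N → positive
  Lon: 77 + 52.5795/60 = 77.8763250
  E ⇒ keep positive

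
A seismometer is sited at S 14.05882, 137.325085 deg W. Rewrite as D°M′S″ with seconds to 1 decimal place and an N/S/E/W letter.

14°03′31.8″ S, 137°19′30.3″ W

Lat: 0.058820° → 3.52920′; 0.52920 × 60 = 31.752″
Longitude: 0.325085° → 19.50510′; 0.50510 × 60 = 30.306″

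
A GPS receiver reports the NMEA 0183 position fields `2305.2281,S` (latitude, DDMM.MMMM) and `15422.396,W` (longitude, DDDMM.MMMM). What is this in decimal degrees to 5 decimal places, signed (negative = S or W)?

-23.08714, -154.37327

Lat: degrees = first 2 digits = 23, minutes = 5.2281; 23 + 5.2281/60 = 23.087135
S ⇒ negate
λ: split at 3 digits → 154° and 22.396′; 154 + 22.396/60 = 154.373267
W → negative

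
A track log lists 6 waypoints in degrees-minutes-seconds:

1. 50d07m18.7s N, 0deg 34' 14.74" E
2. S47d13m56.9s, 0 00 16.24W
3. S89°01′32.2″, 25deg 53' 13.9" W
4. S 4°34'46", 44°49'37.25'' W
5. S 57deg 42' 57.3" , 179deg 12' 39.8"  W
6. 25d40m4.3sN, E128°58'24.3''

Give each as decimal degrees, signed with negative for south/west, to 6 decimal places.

Point 1:
  Lat: 50° + 7/60 + 18.7/3600 = 50 + 0.116667 + 0.005194 = 50.1218611
  N → positive
  Lon: 0 + 34/60 + 14.74/3600 = 0.5707611
  E ⇒ keep positive
Point 2:
  Latitude: 47 + 13/60 + 56.9/3600 = 47.2324722
  hemisphere S, so the sign is −
  Lon: 0° + 0/60 + 16.24/3600 = 0 + 0.000000 + 0.004511 = 0.0045111
  W → negative
Point 3:
  Lat: 89° + 1/60 + 32.2/3600 = 89 + 0.016667 + 0.008944 = 89.0256111
  S → negative
  Lon: 53′ + 13.9″ = 53.23167′; 25 + 53.23167/60 = 25.8871944
  W ⇒ negate
Point 4:
  Latitude: 34′ + 46″ = 34.76667′; 4 + 34.76667/60 = 4.5794444
  hemisphere S, so the sign is −
  λ: 49′ + 37.25″ = 49.62083′; 44 + 49.62083/60 = 44.8270139
  hemisphere W, so the sign is −
Point 5:
  φ: 57° + 42/60 + 57.3/3600 = 57 + 0.700000 + 0.015917 = 57.7159167
  hemisphere S, so the sign is −
  Longitude: 12′ + 39.8″ = 12.66333′; 179 + 12.66333/60 = 179.2110556
  W ⇒ negate
Point 6:
  Lat: 25 + 40/60 + 4.3/3600 = 25.6678611
  N → positive
  Lon: 128 + 58/60 + 24.3/3600 = 128.9734167
  E → positive

1. 50.121861, 0.570761
2. -47.232472, -0.004511
3. -89.025611, -25.887194
4. -4.579444, -44.827014
5. -57.715917, -179.211056
6. 25.667861, 128.973417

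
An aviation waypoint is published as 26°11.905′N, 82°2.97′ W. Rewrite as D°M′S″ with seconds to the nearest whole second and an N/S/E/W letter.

φ: 11.90500′ → 11′ and 0.90500 × 60 = 54.30″
λ: 2.97000′ → 2′ and 0.97000 × 60 = 58.20″

26°11′54″ N, 82°02′58″ W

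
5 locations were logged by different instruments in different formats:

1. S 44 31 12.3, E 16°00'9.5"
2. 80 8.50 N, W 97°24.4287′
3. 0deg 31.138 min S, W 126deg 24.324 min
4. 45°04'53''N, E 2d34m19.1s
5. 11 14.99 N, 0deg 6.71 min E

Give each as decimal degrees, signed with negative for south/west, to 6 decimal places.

1. -44.520083, 16.002639
2. 80.141667, -97.407145
3. -0.518967, -126.405400
4. 45.081389, 2.571972
5. 11.249833, 0.111833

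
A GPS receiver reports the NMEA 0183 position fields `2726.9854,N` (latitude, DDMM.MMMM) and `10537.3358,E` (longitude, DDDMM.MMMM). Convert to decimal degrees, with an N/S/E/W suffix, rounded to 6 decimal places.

27.449757° N, 105.622263° E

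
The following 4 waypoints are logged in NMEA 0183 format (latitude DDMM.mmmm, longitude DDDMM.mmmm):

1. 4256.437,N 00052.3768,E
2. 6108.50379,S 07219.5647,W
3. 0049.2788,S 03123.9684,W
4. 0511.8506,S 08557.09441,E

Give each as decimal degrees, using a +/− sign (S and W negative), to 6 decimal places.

1. 42.940617, 0.872947
2. -61.141730, -72.326078
3. -0.821313, -31.399473
4. -5.197510, 85.951574

Point 1:
  Latitude: split at 2 digits → 42° and 56.437′; 42 + 56.437/60 = 42.9406167
  N → positive
  Lon: split at 3 digits → 000° and 52.3768′; 0 + 52.3768/60 = 0.8729467
  E ⇒ keep positive
Point 2:
  Latitude: split at 2 digits → 61° and 8.50379′; 61 + 8.50379/60 = 61.1417298
  hemisphere S, so the sign is −
  Longitude: degrees = first 3 digits = 72, minutes = 19.5647; 72 + 19.5647/60 = 72.3260783
  W → negative
Point 3:
  Latitude: split at 2 digits → 00° and 49.2788′; 0 + 49.2788/60 = 0.8213133
  hemisphere S, so the sign is −
  Longitude: degrees = first 3 digits = 31, minutes = 23.9684; 31 + 23.9684/60 = 31.3994733
  hemisphere W, so the sign is −
Point 4:
  Lat: split at 2 digits → 05° and 11.8506′; 5 + 11.8506/60 = 5.1975100
  S → negative
  λ: degrees = first 3 digits = 85, minutes = 57.09441; 85 + 57.09441/60 = 85.9515735
  E ⇒ keep positive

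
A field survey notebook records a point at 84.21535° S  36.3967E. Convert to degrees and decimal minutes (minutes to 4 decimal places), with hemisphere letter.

84° 12.9210′ S, 36° 23.8020′ E

Lat: 84° + 0.215350 × 60 = 84° 12.921000′
λ: minutes = (36.396700 − 36) × 60 = 23.802000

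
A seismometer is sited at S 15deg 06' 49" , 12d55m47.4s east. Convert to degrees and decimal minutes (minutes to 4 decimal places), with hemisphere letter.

Lat: seconds/60 = 0.81667; minutes = 6 + 0.81667 = 6.816667
Longitude: seconds/60 = 0.79000; minutes = 55 + 0.79000 = 55.790000

15° 6.8167′ S, 12° 55.7900′ E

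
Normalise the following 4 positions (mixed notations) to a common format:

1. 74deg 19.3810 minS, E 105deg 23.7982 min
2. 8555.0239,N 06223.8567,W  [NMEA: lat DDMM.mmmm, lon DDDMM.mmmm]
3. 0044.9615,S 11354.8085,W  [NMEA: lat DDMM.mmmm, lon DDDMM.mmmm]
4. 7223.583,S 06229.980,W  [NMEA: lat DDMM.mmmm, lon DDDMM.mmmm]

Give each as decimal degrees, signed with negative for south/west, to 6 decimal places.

1. -74.323017, 105.396637
2. 85.917065, -62.397612
3. -0.749358, -113.913475
4. -72.393050, -62.499667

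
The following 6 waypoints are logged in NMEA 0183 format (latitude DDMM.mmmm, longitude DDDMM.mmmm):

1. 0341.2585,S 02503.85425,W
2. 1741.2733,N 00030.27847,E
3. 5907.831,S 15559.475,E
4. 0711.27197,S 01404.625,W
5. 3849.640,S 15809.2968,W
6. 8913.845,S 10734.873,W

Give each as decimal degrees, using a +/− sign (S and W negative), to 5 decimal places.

Point 1:
  Latitude: split at 2 digits → 03° and 41.2585′; 3 + 41.2585/60 = 3.687642
  hemisphere S, so the sign is −
  Lon: split at 3 digits → 025° and 3.85425′; 25 + 3.85425/60 = 25.064238
  hemisphere W, so the sign is −
Point 2:
  Lat: split at 2 digits → 17° and 41.2733′; 17 + 41.2733/60 = 17.687888
  N ⇒ keep positive
  Lon: degrees = first 3 digits = 0, minutes = 30.27847; 0 + 30.27847/60 = 0.504641
  E ⇒ keep positive
Point 3:
  φ: split at 2 digits → 59° and 7.831′; 59 + 7.831/60 = 59.130517
  hemisphere S, so the sign is −
  Lon: split at 3 digits → 155° and 59.475′; 155 + 59.475/60 = 155.991250
  E → positive
Point 4:
  Lat: degrees = first 2 digits = 7, minutes = 11.27197; 7 + 11.27197/60 = 7.187866
  S ⇒ negate
  Lon: split at 3 digits → 014° and 4.625′; 14 + 4.625/60 = 14.077083
  W ⇒ negate
Point 5:
  φ: split at 2 digits → 38° and 49.64′; 38 + 49.64/60 = 38.827333
  hemisphere S, so the sign is −
  Lon: degrees = first 3 digits = 158, minutes = 9.2968; 158 + 9.2968/60 = 158.154947
  W ⇒ negate
Point 6:
  Lat: degrees = first 2 digits = 89, minutes = 13.845; 89 + 13.845/60 = 89.230750
  hemisphere S, so the sign is −
  Lon: degrees = first 3 digits = 107, minutes = 34.873; 107 + 34.873/60 = 107.581217
  W ⇒ negate

1. -3.68764, -25.06424
2. 17.68789, 0.50464
3. -59.13052, 155.99125
4. -7.18787, -14.07708
5. -38.82733, -158.15495
6. -89.23075, -107.58122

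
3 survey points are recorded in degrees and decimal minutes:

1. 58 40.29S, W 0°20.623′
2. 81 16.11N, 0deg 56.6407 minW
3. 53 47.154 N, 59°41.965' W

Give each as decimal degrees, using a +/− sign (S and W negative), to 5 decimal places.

1. -58.67150, -0.34372
2. 81.26850, -0.94401
3. 53.78590, -59.69942

Point 1:
  Latitude: 58 + 40.29/60 = 58.671500
  S ⇒ negate
  Lon: 0 + 20.623/60 = 0.343717
  W ⇒ negate
Point 2:
  Lat: 81 + 16.11/60 = 81.268500
  N → positive
  λ: 56.6407′ = 0.944012°; total 0.944012
  W ⇒ negate
Point 3:
  Lat: 53 + 47.154/60 = 53.785900
  N ⇒ keep positive
  Longitude: 59 + 41.965/60 = 59.699417
  hemisphere W, so the sign is −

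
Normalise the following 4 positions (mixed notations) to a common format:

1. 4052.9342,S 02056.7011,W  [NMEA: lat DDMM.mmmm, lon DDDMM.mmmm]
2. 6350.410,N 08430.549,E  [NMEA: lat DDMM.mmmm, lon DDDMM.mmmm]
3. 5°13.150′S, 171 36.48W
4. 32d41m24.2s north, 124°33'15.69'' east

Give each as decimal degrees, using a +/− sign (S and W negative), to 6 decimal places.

1. -40.882237, -20.945018
2. 63.840167, 84.509150
3. -5.219167, -171.608000
4. 32.690056, 124.554358

Point 1:
  φ: split at 2 digits → 40° and 52.9342′; 40 + 52.9342/60 = 40.8822367
  hemisphere S, so the sign is −
  Lon: degrees = first 3 digits = 20, minutes = 56.7011; 20 + 56.7011/60 = 20.9450183
  hemisphere W, so the sign is −
Point 2:
  φ: split at 2 digits → 63° and 50.41′; 63 + 50.41/60 = 63.8401667
  N ⇒ keep positive
  Lon: split at 3 digits → 084° and 30.549′; 84 + 30.549/60 = 84.5091500
  E ⇒ keep positive
Point 3:
  φ: 13.15′ = 0.219167°; total 5.2191667
  S ⇒ negate
  λ: 36.48′ = 0.608000°; total 171.6080000
  W ⇒ negate
Point 4:
  Latitude: 41′ + 24.2″ = 41.40333′; 32 + 41.40333/60 = 32.6900556
  N → positive
  Longitude: 124° + 33/60 + 15.69/3600 = 124 + 0.550000 + 0.004358 = 124.5543583
  E → positive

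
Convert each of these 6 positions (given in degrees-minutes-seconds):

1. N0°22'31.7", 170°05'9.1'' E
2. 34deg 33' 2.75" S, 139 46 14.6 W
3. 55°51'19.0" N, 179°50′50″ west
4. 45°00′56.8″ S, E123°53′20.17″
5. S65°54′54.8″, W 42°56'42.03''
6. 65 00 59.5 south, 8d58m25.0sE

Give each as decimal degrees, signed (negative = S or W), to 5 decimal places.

1. 0.37547, 170.08586
2. -34.55076, -139.77072
3. 55.85528, -179.84722
4. -45.01578, 123.88894
5. -65.91522, -42.94501
6. -65.01653, 8.97361

Point 1:
  φ: 0° + 22/60 + 31.7/3600 = 0 + 0.366667 + 0.008806 = 0.375472
  N → positive
  λ: 170° + 5/60 + 9.1/3600 = 170 + 0.083333 + 0.002528 = 170.085861
  E → positive
Point 2:
  Lat: 34° + 33/60 + 2.75/3600 = 34 + 0.550000 + 0.000764 = 34.550764
  S → negative
  Lon: 46′ + 14.6″ = 46.24333′; 139 + 46.24333/60 = 139.770722
  hemisphere W, so the sign is −
Point 3:
  φ: 51′ + 19″ = 51.31667′; 55 + 51.31667/60 = 55.855278
  N → positive
  λ: 50′ + 50″ = 50.83333′; 179 + 50.83333/60 = 179.847222
  W ⇒ negate
Point 4:
  Lat: 45 + 0/60 + 56.8/3600 = 45.015778
  S → negative
  λ: 123 + 53/60 + 20.17/3600 = 123.888936
  E ⇒ keep positive
Point 5:
  Latitude: 65° + 54/60 + 54.8/3600 = 65 + 0.900000 + 0.015222 = 65.915222
  S ⇒ negate
  Lon: 42° + 56/60 + 42.03/3600 = 42 + 0.933333 + 0.011675 = 42.945008
  W → negative
Point 6:
  Lat: 65° + 0/60 + 59.5/3600 = 65 + 0.000000 + 0.016528 = 65.016528
  S ⇒ negate
  λ: 58′ + 25″ = 58.41667′; 8 + 58.41667/60 = 8.973611
  E ⇒ keep positive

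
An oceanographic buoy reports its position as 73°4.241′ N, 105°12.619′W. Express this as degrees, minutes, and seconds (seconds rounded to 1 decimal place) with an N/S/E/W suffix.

73°04′14.5″ N, 105°12′37.1″ W

Latitude: fractional minutes 0.24100 × 60 = 14.460″
Longitude: fractional minutes 0.61900 × 60 = 37.140″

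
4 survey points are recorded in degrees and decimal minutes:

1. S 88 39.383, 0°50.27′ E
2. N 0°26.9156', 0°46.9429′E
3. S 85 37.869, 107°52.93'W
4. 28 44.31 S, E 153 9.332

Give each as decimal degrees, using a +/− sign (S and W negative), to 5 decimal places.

Point 1:
  φ: 88 + 39.383/60 = 88.656383
  S ⇒ negate
  Longitude: 50.27′ = 0.837833°; total 0.837833
  E → positive
Point 2:
  Lat: 26.9156′ = 0.448593°; total 0.448593
  N → positive
  λ: 46.9429′ = 0.782382°; total 0.782382
  E → positive
Point 3:
  φ: 37.869′ = 0.631150°; total 85.631150
  hemisphere S, so the sign is −
  Longitude: 52.93′ = 0.882167°; total 107.882167
  W ⇒ negate
Point 4:
  Lat: 44.31′ = 0.738500°; total 28.738500
  S → negative
  λ: 153 + 9.332/60 = 153.155533
  E ⇒ keep positive

1. -88.65638, 0.83783
2. 0.44859, 0.78238
3. -85.63115, -107.88217
4. -28.73850, 153.15553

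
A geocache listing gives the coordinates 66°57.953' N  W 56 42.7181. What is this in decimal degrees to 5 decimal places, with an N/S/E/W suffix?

66.96588° N, 56.71197° W

Latitude: 57.953′ = 0.965883°; total 66.965883
λ: 42.7181′ = 0.711968°; total 56.711968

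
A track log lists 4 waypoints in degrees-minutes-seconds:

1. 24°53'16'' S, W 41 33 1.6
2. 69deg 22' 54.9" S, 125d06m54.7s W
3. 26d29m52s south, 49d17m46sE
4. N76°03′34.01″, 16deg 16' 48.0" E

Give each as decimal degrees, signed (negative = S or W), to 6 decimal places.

1. -24.887778, -41.550444
2. -69.381917, -125.115194
3. -26.497778, 49.296111
4. 76.059447, 16.280000

Point 1:
  φ: 53′ + 16″ = 53.26667′; 24 + 53.26667/60 = 24.8877778
  S → negative
  λ: 33′ + 1.6″ = 33.02667′; 41 + 33.02667/60 = 41.5504444
  W ⇒ negate
Point 2:
  Lat: 69 + 22/60 + 54.9/3600 = 69.3819167
  S → negative
  Longitude: 125 + 6/60 + 54.7/3600 = 125.1151944
  W → negative
Point 3:
  φ: 29′ + 52″ = 29.86667′; 26 + 29.86667/60 = 26.4977778
  hemisphere S, so the sign is −
  Lon: 49 + 17/60 + 46/3600 = 49.2961111
  E ⇒ keep positive
Point 4:
  Latitude: 76 + 3/60 + 34.01/3600 = 76.0594472
  N ⇒ keep positive
  λ: 16 + 16/60 + 48/3600 = 16.2800000
  E ⇒ keep positive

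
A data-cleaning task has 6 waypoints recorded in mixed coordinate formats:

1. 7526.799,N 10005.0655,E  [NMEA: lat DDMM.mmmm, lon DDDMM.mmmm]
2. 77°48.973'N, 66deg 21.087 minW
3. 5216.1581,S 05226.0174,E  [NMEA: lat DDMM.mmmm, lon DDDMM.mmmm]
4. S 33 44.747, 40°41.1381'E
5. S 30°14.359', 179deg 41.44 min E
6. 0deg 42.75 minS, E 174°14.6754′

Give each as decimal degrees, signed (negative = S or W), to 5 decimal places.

Point 1:
  Latitude: degrees = first 2 digits = 75, minutes = 26.799; 75 + 26.799/60 = 75.446650
  N ⇒ keep positive
  Longitude: degrees = first 3 digits = 100, minutes = 5.0655; 100 + 5.0655/60 = 100.084425
  E ⇒ keep positive
Point 2:
  φ: 48.973′ = 0.816217°; total 77.816217
  N → positive
  Lon: 21.087′ = 0.351450°; total 66.351450
  hemisphere W, so the sign is −
Point 3:
  Latitude: degrees = first 2 digits = 52, minutes = 16.1581; 52 + 16.1581/60 = 52.269302
  S → negative
  λ: degrees = first 3 digits = 52, minutes = 26.0174; 52 + 26.0174/60 = 52.433623
  E ⇒ keep positive
Point 4:
  Lat: 33 + 44.747/60 = 33.745783
  S → negative
  Longitude: 41.1381′ = 0.685635°; total 40.685635
  E ⇒ keep positive
Point 5:
  Lat: 30 + 14.359/60 = 30.239317
  hemisphere S, so the sign is −
  λ: 179 + 41.44/60 = 179.690667
  E → positive
Point 6:
  φ: 0 + 42.75/60 = 0.712500
  S → negative
  Longitude: 14.6754′ = 0.244590°; total 174.244590
  E ⇒ keep positive

1. 75.44665, 100.08443
2. 77.81622, -66.35145
3. -52.26930, 52.43362
4. -33.74578, 40.68564
5. -30.23932, 179.69067
6. -0.71250, 174.24459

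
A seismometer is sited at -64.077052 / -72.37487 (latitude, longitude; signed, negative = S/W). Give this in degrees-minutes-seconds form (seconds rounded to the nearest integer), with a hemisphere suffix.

Latitude is negative → S; |value| = 64.077052
Lat: 0.077052 × 60 = 4.62312′ → 4′, remainder × 60 = 37.39″
Longitude is negative → W; |value| = 72.374870
Longitude: 0.374870 × 60 = 22.49220′ → 22′, remainder × 60 = 29.53″

64°04′37″ S, 72°22′30″ W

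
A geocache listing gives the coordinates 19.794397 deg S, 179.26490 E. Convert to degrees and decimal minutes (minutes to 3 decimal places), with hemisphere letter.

19° 47.664′ S, 179° 15.894′ E

Latitude: fractional part 0.794397 → 47.66382 minutes
Longitude: fractional part 0.264900 → 15.89400 minutes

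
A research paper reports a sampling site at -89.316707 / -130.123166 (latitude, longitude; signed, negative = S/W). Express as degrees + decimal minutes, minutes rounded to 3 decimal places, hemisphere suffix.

Latitude is negative → S; |value| = 89.316707
Latitude: fractional part 0.316707 → 19.00242 minutes
Longitude is negative → W; |value| = 130.123166
Lon: fractional part 0.123166 → 7.38996 minutes

89° 19.002′ S, 130° 7.390′ W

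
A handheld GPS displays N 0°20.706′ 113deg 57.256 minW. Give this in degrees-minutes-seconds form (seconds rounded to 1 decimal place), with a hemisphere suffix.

φ: 20.70600′ → 20′ and 0.70600 × 60 = 42.360″
Longitude: fractional minutes 0.25600 × 60 = 15.360″

0°20′42.4″ N, 113°57′15.4″ W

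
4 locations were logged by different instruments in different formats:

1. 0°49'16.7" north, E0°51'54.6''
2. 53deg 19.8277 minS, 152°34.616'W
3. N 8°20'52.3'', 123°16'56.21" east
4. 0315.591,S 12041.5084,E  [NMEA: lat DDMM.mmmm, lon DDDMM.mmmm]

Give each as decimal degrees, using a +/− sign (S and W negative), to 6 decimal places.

Point 1:
  Lat: 49′ + 16.7″ = 49.27833′; 0 + 49.27833/60 = 0.8213056
  N ⇒ keep positive
  Lon: 0 + 51/60 + 54.6/3600 = 0.8651667
  E → positive
Point 2:
  Latitude: 53 + 19.8277/60 = 53.3304617
  S → negative
  Longitude: 152 + 34.616/60 = 152.5769333
  hemisphere W, so the sign is −
Point 3:
  Lat: 20′ + 52.3″ = 20.87167′; 8 + 20.87167/60 = 8.3478611
  N ⇒ keep positive
  Lon: 123° + 16/60 + 56.21/3600 = 123 + 0.266667 + 0.015614 = 123.2822806
  E ⇒ keep positive
Point 4:
  Latitude: split at 2 digits → 03° and 15.591′; 3 + 15.591/60 = 3.2598500
  S → negative
  Lon: split at 3 digits → 120° and 41.5084′; 120 + 41.5084/60 = 120.6918067
  E ⇒ keep positive

1. 0.821306, 0.865167
2. -53.330462, -152.576933
3. 8.347861, 123.282281
4. -3.259850, 120.691807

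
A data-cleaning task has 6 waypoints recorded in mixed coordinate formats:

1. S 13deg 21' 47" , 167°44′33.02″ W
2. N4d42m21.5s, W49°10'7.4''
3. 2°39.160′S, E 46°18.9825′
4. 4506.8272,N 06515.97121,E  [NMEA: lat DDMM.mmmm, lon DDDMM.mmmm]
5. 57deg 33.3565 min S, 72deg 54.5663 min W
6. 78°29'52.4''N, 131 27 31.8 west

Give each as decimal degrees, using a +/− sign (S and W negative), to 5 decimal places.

1. -13.36306, -167.74251
2. 4.70597, -49.16872
3. -2.65267, 46.31638
4. 45.11379, 65.26619
5. -57.55594, -72.90944
6. 78.49789, -131.45883

Point 1:
  φ: 13° + 21/60 + 47/3600 = 13 + 0.350000 + 0.013056 = 13.363056
  S ⇒ negate
  Lon: 167° + 44/60 + 33.02/3600 = 167 + 0.733333 + 0.009172 = 167.742506
  W → negative
Point 2:
  φ: 42′ + 21.5″ = 42.35833′; 4 + 42.35833/60 = 4.705972
  N ⇒ keep positive
  Lon: 49° + 10/60 + 7.4/3600 = 49 + 0.166667 + 0.002056 = 49.168722
  hemisphere W, so the sign is −
Point 3:
  Latitude: 39.16′ = 0.652667°; total 2.652667
  hemisphere S, so the sign is −
  Longitude: 46 + 18.9825/60 = 46.316375
  E → positive
Point 4:
  Lat: degrees = first 2 digits = 45, minutes = 6.8272; 45 + 6.8272/60 = 45.113787
  N → positive
  Lon: split at 3 digits → 065° and 15.97121′; 65 + 15.97121/60 = 65.266187
  E ⇒ keep positive
Point 5:
  Lat: 33.3565′ = 0.555942°; total 57.555942
  S → negative
  λ: 72 + 54.5663/60 = 72.909438
  W ⇒ negate
Point 6:
  φ: 78 + 29/60 + 52.4/3600 = 78.497889
  N → positive
  Lon: 27′ + 31.8″ = 27.53000′; 131 + 27.53000/60 = 131.458833
  W ⇒ negate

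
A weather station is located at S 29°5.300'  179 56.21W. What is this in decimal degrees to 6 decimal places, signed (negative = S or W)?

-29.088333, -179.936833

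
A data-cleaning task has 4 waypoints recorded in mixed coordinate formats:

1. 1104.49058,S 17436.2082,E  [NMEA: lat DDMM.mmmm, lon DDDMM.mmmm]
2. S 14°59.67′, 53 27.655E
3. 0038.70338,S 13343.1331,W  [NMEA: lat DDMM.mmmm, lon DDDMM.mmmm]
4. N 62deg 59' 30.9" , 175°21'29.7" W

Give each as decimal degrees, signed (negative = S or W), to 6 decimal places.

1. -11.074843, 174.603470
2. -14.994500, 53.460917
3. -0.645056, -133.718885
4. 62.991917, -175.358250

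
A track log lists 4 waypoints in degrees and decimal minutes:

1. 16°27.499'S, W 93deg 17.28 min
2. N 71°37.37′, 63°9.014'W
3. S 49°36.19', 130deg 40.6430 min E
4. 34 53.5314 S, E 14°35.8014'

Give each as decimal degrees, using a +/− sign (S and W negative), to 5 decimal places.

Point 1:
  φ: 16 + 27.499/60 = 16.458317
  hemisphere S, so the sign is −
  λ: 17.28′ = 0.288000°; total 93.288000
  W → negative
Point 2:
  φ: 71 + 37.37/60 = 71.622833
  N ⇒ keep positive
  λ: 9.014′ = 0.150233°; total 63.150233
  W → negative
Point 3:
  φ: 36.19′ = 0.603167°; total 49.603167
  S → negative
  λ: 130 + 40.643/60 = 130.677383
  E → positive
Point 4:
  Lat: 34 + 53.5314/60 = 34.892190
  S ⇒ negate
  Lon: 35.8014′ = 0.596690°; total 14.596690
  E → positive

1. -16.45832, -93.28800
2. 71.62283, -63.15023
3. -49.60317, 130.67738
4. -34.89219, 14.59669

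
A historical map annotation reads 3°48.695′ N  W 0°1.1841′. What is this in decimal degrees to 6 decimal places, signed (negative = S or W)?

3.811583, -0.019735

Latitude: 48.695′ = 0.811583°; total 3.8115833
N → positive
Longitude: 1.1841′ = 0.019735°; total 0.0197350
W ⇒ negate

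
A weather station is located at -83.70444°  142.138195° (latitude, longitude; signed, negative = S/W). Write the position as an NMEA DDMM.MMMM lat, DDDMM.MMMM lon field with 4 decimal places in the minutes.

Latitude is negative → S; |value| = 83.704440
Latitude: 83° + 0.704440 × 60 = 83° 42.266400′
Longitude: fractional part 0.138195 → 8.291700 minutes

8342.2664,S / 14208.2917,E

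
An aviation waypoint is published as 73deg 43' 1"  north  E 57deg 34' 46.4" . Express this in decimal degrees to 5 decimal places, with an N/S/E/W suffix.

Latitude: 73° + 43/60 + 1/3600 = 73 + 0.716667 + 0.000278 = 73.716944
Lon: 57° + 34/60 + 46.4/3600 = 57 + 0.566667 + 0.012889 = 57.579556

73.71694° N, 57.57956° E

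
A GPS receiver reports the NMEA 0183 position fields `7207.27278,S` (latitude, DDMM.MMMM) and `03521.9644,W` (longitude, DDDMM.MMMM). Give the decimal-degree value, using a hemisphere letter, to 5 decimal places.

Lat: degrees = first 2 digits = 72, minutes = 7.27278; 72 + 7.27278/60 = 72.121213
Lon: degrees = first 3 digits = 35, minutes = 21.9644; 35 + 21.9644/60 = 35.366073

72.12121° S, 35.36607° W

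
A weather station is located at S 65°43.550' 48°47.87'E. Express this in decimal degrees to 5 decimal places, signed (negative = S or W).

Latitude: 65 + 43.55/60 = 65.725833
hemisphere S, so the sign is −
λ: 47.87′ = 0.797833°; total 48.797833
E → positive

-65.72583, 48.79783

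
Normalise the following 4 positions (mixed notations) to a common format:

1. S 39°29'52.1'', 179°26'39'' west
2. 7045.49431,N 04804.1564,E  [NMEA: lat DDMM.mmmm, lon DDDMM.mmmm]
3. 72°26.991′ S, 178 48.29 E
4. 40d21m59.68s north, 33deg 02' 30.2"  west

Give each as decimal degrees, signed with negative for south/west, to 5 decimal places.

1. -39.49781, -179.44417
2. 70.75824, 48.06927
3. -72.44985, 178.80483
4. 40.36658, -33.04172

Point 1:
  Latitude: 29′ + 52.1″ = 29.86833′; 39 + 29.86833/60 = 39.497806
  S ⇒ negate
  Lon: 26′ + 39″ = 26.65000′; 179 + 26.65000/60 = 179.444167
  W → negative
Point 2:
  Lat: degrees = first 2 digits = 70, minutes = 45.49431; 70 + 45.49431/60 = 70.758239
  N ⇒ keep positive
  Lon: degrees = first 3 digits = 48, minutes = 4.1564; 48 + 4.1564/60 = 48.069273
  E ⇒ keep positive
Point 3:
  φ: 72 + 26.991/60 = 72.449850
  S ⇒ negate
  Lon: 178 + 48.29/60 = 178.804833
  E → positive
Point 4:
  Lat: 40 + 21/60 + 59.68/3600 = 40.366578
  N → positive
  λ: 2′ + 30.2″ = 2.50333′; 33 + 2.50333/60 = 33.041722
  hemisphere W, so the sign is −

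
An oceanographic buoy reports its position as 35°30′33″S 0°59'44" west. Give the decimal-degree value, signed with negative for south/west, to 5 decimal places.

Latitude: 35° + 30/60 + 33/3600 = 35 + 0.500000 + 0.009167 = 35.509167
S ⇒ negate
Lon: 0 + 59/60 + 44/3600 = 0.995556
hemisphere W, so the sign is −

-35.50917, -0.99556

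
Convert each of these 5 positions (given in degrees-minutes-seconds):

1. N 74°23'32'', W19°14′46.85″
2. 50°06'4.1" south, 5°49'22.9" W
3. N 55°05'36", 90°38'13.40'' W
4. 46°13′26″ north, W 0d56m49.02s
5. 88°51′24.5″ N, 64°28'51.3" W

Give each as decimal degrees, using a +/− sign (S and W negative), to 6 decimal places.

1. 74.392222, -19.246347
2. -50.101139, -5.823028
3. 55.093333, -90.637056
4. 46.223889, -0.946950
5. 88.856806, -64.480917

Point 1:
  Lat: 74 + 23/60 + 32/3600 = 74.3922222
  N ⇒ keep positive
  λ: 14′ + 46.85″ = 14.78083′; 19 + 14.78083/60 = 19.2463472
  W ⇒ negate
Point 2:
  φ: 6′ + 4.1″ = 6.06833′; 50 + 6.06833/60 = 50.1011389
  S ⇒ negate
  λ: 5 + 49/60 + 22.9/3600 = 5.8230278
  W ⇒ negate
Point 3:
  Lat: 55° + 5/60 + 36/3600 = 55 + 0.083333 + 0.010000 = 55.0933333
  N → positive
  Longitude: 90 + 38/60 + 13.4/3600 = 90.6370556
  hemisphere W, so the sign is −
Point 4:
  Lat: 13′ + 26″ = 13.43333′; 46 + 13.43333/60 = 46.2238889
  N ⇒ keep positive
  λ: 0 + 56/60 + 49.02/3600 = 0.9469500
  hemisphere W, so the sign is −
Point 5:
  Latitude: 51′ + 24.5″ = 51.40833′; 88 + 51.40833/60 = 88.8568056
  N → positive
  Lon: 64 + 28/60 + 51.3/3600 = 64.4809167
  W ⇒ negate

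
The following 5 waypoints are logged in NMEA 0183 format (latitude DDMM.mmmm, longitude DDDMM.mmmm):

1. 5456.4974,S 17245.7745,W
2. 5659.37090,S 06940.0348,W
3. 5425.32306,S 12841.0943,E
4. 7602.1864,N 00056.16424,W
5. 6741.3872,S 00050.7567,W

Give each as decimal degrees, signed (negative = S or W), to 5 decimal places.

1. -54.94162, -172.76291
2. -56.98952, -69.66725
3. -54.42205, 128.68491
4. 76.03644, -0.93607
5. -67.68979, -0.84595

Point 1:
  φ: split at 2 digits → 54° and 56.4974′; 54 + 56.4974/60 = 54.941623
  S → negative
  Lon: split at 3 digits → 172° and 45.7745′; 172 + 45.7745/60 = 172.762908
  hemisphere W, so the sign is −
Point 2:
  Latitude: split at 2 digits → 56° and 59.3709′; 56 + 59.3709/60 = 56.989515
  S ⇒ negate
  λ: split at 3 digits → 069° and 40.0348′; 69 + 40.0348/60 = 69.667247
  hemisphere W, so the sign is −
Point 3:
  Lat: degrees = first 2 digits = 54, minutes = 25.32306; 54 + 25.32306/60 = 54.422051
  S ⇒ negate
  Longitude: split at 3 digits → 128° and 41.0943′; 128 + 41.0943/60 = 128.684905
  E ⇒ keep positive
Point 4:
  φ: split at 2 digits → 76° and 2.1864′; 76 + 2.1864/60 = 76.036440
  N ⇒ keep positive
  λ: split at 3 digits → 000° and 56.16424′; 0 + 56.16424/60 = 0.936071
  W → negative
Point 5:
  Lat: split at 2 digits → 67° and 41.3872′; 67 + 41.3872/60 = 67.689787
  S ⇒ negate
  λ: split at 3 digits → 000° and 50.7567′; 0 + 50.7567/60 = 0.845945
  W → negative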